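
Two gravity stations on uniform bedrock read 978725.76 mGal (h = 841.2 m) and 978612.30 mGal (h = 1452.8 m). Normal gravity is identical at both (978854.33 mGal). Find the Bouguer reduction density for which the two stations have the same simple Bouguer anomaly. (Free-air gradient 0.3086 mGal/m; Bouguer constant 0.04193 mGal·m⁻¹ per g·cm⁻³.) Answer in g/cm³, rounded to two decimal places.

2.94

Δg_obs = 978612.30 − 978725.76 = -113.46 mGal over Δh = 1452.8 − 841.2 = 611.6 m
Equal Bouguer anomalies ⇒ Δg_obs + (0.3086 − 0.04193ρ)·Δh = 0
0.3086 − 0.04193ρ = −Δg_obs/Δh = 0.18551
ρ = (0.3086 − 0.18551) / 0.04193 = 2.94 g/cm³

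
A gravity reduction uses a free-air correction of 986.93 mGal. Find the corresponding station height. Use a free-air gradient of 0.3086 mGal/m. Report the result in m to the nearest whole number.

h = 986.93 / 0.3086 = 3198.09 m

3198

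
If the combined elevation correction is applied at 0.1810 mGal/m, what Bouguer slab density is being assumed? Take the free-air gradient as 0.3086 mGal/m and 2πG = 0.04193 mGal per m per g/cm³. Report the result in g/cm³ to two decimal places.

0.1810 = 0.3086 − 0.04193 × ρ
ρ = (0.3086 − 0.1810) / 0.04193 = 3.04 g/cm³

3.04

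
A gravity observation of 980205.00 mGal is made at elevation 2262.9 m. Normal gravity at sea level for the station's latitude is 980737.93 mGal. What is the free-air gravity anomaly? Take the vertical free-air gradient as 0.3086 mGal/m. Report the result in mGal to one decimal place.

165.4

Free-air correction = 0.3086 × 2262.9 = 698.33 mGal
Free-air anomaly = 980205.00 − 980737.93 + (698.33) = 165.40 mGal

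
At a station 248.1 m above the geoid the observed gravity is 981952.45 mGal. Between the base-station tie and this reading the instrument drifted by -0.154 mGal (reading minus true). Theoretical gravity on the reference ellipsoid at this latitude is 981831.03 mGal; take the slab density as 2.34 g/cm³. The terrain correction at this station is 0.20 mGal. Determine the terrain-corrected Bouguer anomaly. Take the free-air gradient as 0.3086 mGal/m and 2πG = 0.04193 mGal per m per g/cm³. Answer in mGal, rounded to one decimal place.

Drift-corrected reading = 981952.45 − (-0.154) = 981952.604 mGal
Free-air correction = 0.3086 × 248.1 = 76.56 mGal
Free-air anomaly = 981952.604 − 981831.03 + (76.56) = 198.134 mGal
Bouguer slab correction = 0.04193 × 2.34 × 248.1 = 24.34 mGal
Simple Bouguer anomaly = 198.134 − (24.34) = 173.794 mGal
Complete Bouguer anomaly = 173.794 + 0.20 = 173.994 mGal

174.0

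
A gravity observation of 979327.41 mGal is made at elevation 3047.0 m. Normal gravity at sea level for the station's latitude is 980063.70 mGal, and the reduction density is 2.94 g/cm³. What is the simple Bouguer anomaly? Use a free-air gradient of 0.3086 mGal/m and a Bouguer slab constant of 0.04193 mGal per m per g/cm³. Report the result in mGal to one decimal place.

Free-air correction = 0.3086 × 3047.0 = 940.30 mGal
Free-air anomaly = 979327.41 − 980063.70 + (940.30) = 204.01 mGal
Bouguer slab correction = 0.04193 × 2.94 × 3047.0 = 375.62 mGal
Simple Bouguer anomaly = 204.01 − (375.62) = -171.61 mGal

-171.6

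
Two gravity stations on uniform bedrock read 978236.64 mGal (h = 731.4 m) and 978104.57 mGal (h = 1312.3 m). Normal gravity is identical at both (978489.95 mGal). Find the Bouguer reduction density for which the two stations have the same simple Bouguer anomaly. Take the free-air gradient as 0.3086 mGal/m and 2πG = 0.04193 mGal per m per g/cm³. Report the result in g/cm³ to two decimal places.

Δg_obs = 978104.57 − 978236.64 = -132.07 mGal over Δh = 1312.3 − 731.4 = 580.9 m
Equal Bouguer anomalies ⇒ Δg_obs + (0.3086 − 0.04193ρ)·Δh = 0
0.3086 − 0.04193ρ = −Δg_obs/Δh = 0.22735
ρ = (0.3086 − 0.22735) / 0.04193 = 1.94 g/cm³

1.94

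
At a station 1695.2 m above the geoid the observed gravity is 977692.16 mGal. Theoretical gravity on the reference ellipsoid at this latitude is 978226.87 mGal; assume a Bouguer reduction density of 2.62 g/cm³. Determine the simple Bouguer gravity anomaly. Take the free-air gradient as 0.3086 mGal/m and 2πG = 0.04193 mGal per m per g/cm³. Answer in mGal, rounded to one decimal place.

Free-air correction = 0.3086 × 1695.2 = 523.14 mGal
Free-air anomaly = 977692.16 − 978226.87 + (523.14) = -11.57 mGal
Bouguer slab correction = 0.04193 × 2.62 × 1695.2 = 186.23 mGal
Simple Bouguer anomaly = -11.57 − (186.23) = -197.80 mGal

-197.8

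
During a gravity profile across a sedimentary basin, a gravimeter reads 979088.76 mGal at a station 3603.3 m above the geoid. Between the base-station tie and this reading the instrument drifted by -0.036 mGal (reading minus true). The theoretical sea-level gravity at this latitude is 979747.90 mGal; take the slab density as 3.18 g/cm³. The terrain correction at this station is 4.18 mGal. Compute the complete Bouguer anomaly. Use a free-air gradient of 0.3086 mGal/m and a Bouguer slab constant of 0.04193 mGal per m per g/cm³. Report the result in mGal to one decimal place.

Drift-corrected reading = 979088.76 − (-0.036) = 979088.796 mGal
Free-air correction = 0.3086 × 3603.3 = 1111.98 mGal
Free-air anomaly = 979088.796 − 979747.90 + (1111.98) = 452.876 mGal
Bouguer slab correction = 0.04193 × 3.18 × 3603.3 = 480.45 mGal
Simple Bouguer anomaly = 452.876 − (480.45) = -27.574 mGal
Complete Bouguer anomaly = -27.574 + 4.18 = -23.394 mGal

-23.4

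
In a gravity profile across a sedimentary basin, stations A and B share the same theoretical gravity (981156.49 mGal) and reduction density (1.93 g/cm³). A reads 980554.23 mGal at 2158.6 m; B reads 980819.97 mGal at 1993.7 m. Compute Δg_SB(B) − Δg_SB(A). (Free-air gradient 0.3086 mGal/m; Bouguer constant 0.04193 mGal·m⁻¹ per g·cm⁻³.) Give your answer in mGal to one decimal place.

Δg_SB(A) = 980554.23 − 981156.49 + 0.3086×2158.6 − 0.04193×1.93×2158.6 = -110.80 mGal
Δg_SB(B) = 980819.97 − 981156.49 + 0.3086×1993.7 − 0.04193×1.93×1993.7 = 117.40 mGal
Difference = 117.40 − (-110.80) = 228.20 mGal

228.2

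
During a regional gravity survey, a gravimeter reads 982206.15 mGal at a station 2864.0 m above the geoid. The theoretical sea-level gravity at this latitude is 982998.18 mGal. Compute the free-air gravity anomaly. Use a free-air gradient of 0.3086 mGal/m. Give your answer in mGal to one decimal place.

Free-air correction = 0.3086 × 2864.0 = 883.83 mGal
Free-air anomaly = 982206.15 − 982998.18 + (883.83) = 91.80 mGal

91.8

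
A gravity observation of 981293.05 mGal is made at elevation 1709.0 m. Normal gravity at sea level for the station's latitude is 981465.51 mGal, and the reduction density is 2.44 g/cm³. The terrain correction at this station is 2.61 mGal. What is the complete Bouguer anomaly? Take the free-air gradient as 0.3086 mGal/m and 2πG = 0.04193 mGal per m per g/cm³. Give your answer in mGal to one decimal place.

Free-air correction = 0.3086 × 1709.0 = 527.40 mGal
Free-air anomaly = 981293.05 − 981465.51 + (527.40) = 354.94 mGal
Bouguer slab correction = 0.04193 × 2.44 × 1709.0 = 174.85 mGal
Simple Bouguer anomaly = 354.94 − (174.85) = 180.09 mGal
Complete Bouguer anomaly = 180.09 + 2.61 = 182.70 mGal

182.7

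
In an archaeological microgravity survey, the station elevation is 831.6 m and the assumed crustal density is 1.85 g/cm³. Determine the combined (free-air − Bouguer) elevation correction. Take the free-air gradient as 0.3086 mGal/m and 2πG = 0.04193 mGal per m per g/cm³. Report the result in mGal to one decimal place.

192.1

Combined gradient = 0.3086 − 0.04193 × 1.85 = 0.2310295 mGal/m
Combined elevation correction = 0.2310295 × 831.6 = 192.1 mGal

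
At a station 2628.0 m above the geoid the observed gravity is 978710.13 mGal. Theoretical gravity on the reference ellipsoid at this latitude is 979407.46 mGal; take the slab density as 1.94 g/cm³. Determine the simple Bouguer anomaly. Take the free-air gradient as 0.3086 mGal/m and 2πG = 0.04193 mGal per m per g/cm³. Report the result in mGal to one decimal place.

Free-air correction = 0.3086 × 2628.0 = 811.00 mGal
Free-air anomaly = 978710.13 − 979407.46 + (811.00) = 113.67 mGal
Bouguer slab correction = 0.04193 × 1.94 × 2628.0 = 213.77 mGal
Simple Bouguer anomaly = 113.67 − (213.77) = -100.10 mGal

-100.1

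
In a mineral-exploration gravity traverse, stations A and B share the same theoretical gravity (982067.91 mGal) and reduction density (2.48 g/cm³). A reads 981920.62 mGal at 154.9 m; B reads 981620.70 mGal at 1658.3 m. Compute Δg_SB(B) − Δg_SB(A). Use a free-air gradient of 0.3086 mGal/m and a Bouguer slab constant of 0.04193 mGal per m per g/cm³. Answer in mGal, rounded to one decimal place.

7.7

Δg_SB(A) = 981920.62 − 982067.91 + 0.3086×154.9 − 0.04193×2.48×154.9 = -115.60 mGal
Δg_SB(B) = 981620.70 − 982067.91 + 0.3086×1658.3 − 0.04193×2.48×1658.3 = -107.90 mGal
Difference = -107.90 − (-115.60) = 7.70 mGal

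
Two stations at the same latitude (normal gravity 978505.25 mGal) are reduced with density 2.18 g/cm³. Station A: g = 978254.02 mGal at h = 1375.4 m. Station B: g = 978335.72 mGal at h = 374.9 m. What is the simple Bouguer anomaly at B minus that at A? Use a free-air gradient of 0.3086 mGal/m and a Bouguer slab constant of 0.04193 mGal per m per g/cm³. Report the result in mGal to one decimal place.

-135.6

Δg_SB(A) = 978254.02 − 978505.25 + 0.3086×1375.4 − 0.04193×2.18×1375.4 = 47.50 mGal
Δg_SB(B) = 978335.72 − 978505.25 + 0.3086×374.9 − 0.04193×2.18×374.9 = -88.10 mGal
Difference = -88.10 − (47.50) = -135.60 mGal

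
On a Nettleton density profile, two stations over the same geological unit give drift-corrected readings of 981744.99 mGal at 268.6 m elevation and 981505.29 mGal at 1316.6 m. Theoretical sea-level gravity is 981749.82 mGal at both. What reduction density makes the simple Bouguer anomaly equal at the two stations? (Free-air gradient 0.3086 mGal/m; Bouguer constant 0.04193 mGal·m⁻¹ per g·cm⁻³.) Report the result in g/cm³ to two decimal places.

Δg_obs = 981505.29 − 981744.99 = -239.70 mGal over Δh = 1316.6 − 268.6 = 1048.0 m
Equal Bouguer anomalies ⇒ Δg_obs + (0.3086 − 0.04193ρ)·Δh = 0
0.3086 − 0.04193ρ = −Δg_obs/Δh = 0.22872
ρ = (0.3086 − 0.22872) / 0.04193 = 1.91 g/cm³

1.91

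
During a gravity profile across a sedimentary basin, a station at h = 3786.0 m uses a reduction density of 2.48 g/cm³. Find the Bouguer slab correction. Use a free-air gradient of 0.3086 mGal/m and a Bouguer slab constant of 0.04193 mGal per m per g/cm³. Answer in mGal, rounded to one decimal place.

393.7

Bouguer slab correction = 0.04193 × 2.48 × 3786.0 = 393.7 mGal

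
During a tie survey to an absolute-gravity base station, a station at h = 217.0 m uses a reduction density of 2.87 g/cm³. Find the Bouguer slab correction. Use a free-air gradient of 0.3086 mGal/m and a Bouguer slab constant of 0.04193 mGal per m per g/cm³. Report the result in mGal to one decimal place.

Bouguer slab correction = 0.04193 × 2.87 × 217.0 = 26.1 mGal

26.1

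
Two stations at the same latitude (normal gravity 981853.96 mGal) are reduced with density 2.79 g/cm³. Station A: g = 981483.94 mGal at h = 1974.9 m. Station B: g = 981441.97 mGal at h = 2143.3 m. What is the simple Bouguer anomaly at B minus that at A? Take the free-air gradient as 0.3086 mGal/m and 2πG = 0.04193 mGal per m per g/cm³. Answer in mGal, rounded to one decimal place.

-9.7

Δg_SB(A) = 981483.94 − 981853.96 + 0.3086×1974.9 − 0.04193×2.79×1974.9 = 8.40 mGal
Δg_SB(B) = 981441.97 − 981853.96 + 0.3086×2143.3 − 0.04193×2.79×2143.3 = -1.30 mGal
Difference = -1.30 − (8.40) = -9.70 mGal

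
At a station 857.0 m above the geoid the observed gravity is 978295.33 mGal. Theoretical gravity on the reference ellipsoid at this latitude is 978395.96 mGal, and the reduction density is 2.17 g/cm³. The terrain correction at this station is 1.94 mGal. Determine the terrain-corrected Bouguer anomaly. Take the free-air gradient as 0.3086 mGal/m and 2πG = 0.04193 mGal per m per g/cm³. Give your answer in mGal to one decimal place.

Free-air correction = 0.3086 × 857.0 = 264.47 mGal
Free-air anomaly = 978295.33 − 978395.96 + (264.47) = 163.84 mGal
Bouguer slab correction = 0.04193 × 2.17 × 857.0 = 77.98 mGal
Simple Bouguer anomaly = 163.84 − (77.98) = 85.86 mGal
Complete Bouguer anomaly = 85.86 + 1.94 = 87.80 mGal

87.8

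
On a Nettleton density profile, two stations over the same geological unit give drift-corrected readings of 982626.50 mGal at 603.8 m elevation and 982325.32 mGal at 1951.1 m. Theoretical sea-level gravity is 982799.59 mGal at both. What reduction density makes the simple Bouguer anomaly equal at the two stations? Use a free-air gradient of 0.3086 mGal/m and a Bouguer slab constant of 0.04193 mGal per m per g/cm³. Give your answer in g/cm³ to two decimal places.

Δg_obs = 982325.32 − 982626.50 = -301.18 mGal over Δh = 1951.1 − 603.8 = 1347.3 m
Equal Bouguer anomalies ⇒ Δg_obs + (0.3086 − 0.04193ρ)·Δh = 0
0.3086 − 0.04193ρ = −Δg_obs/Δh = 0.22354
ρ = (0.3086 − 0.22354) / 0.04193 = 2.03 g/cm³

2.03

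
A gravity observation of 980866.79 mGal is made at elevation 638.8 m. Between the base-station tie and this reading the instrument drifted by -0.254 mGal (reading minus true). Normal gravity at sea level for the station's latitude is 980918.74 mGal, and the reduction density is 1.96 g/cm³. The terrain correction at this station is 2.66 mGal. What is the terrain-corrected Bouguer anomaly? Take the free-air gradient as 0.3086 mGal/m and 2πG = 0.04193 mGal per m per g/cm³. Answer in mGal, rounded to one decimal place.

95.6

Drift-corrected reading = 980866.79 − (-0.254) = 980867.044 mGal
Free-air correction = 0.3086 × 638.8 = 197.13 mGal
Free-air anomaly = 980867.044 − 980918.74 + (197.13) = 145.434 mGal
Bouguer slab correction = 0.04193 × 1.96 × 638.8 = 52.50 mGal
Simple Bouguer anomaly = 145.434 − (52.50) = 92.934 mGal
Complete Bouguer anomaly = 92.934 + 2.66 = 95.594 mGal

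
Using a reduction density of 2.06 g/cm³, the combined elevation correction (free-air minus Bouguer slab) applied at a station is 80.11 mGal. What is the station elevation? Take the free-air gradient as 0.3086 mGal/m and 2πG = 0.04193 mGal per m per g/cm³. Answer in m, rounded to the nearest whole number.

360

Combined gradient = 0.3086 − 0.04193 × 2.06 = 0.2222242 mGal/m
h = 80.11 / 0.2222242 = 360.49 m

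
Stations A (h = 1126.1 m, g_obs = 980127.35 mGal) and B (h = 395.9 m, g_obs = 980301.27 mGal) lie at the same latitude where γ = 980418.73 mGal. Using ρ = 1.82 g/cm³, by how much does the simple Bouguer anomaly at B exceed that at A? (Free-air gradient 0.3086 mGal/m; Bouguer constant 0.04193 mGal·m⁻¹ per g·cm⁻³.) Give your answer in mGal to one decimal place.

Δg_SB(A) = 980127.35 − 980418.73 + 0.3086×1126.1 − 0.04193×1.82×1126.1 = -29.80 mGal
Δg_SB(B) = 980301.27 − 980418.73 + 0.3086×395.9 − 0.04193×1.82×395.9 = -25.50 mGal
Difference = -25.50 − (-29.80) = 4.30 mGal

4.3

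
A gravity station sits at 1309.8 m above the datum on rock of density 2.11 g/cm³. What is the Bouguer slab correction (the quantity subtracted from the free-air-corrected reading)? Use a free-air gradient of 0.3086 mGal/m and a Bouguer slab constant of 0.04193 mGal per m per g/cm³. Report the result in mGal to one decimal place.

115.9

Bouguer slab correction = 0.04193 × 2.11 × 1309.8 = 115.9 mGal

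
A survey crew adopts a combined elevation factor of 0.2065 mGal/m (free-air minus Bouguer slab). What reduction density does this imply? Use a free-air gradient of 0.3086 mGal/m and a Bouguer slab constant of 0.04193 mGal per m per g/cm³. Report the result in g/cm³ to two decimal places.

2.44

0.2065 = 0.3086 − 0.04193 × ρ
ρ = (0.3086 − 0.2065) / 0.04193 = 2.44 g/cm³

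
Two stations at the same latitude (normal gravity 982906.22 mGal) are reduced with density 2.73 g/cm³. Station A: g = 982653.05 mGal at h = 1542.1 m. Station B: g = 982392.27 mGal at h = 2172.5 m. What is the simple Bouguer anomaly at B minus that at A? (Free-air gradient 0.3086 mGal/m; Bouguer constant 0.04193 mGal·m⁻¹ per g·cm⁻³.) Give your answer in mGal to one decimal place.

-138.4

Δg_SB(A) = 982653.05 − 982906.22 + 0.3086×1542.1 − 0.04193×2.73×1542.1 = 46.20 mGal
Δg_SB(B) = 982392.27 − 982906.22 + 0.3086×2172.5 − 0.04193×2.73×2172.5 = -92.20 mGal
Difference = -92.20 − (46.20) = -138.40 mGal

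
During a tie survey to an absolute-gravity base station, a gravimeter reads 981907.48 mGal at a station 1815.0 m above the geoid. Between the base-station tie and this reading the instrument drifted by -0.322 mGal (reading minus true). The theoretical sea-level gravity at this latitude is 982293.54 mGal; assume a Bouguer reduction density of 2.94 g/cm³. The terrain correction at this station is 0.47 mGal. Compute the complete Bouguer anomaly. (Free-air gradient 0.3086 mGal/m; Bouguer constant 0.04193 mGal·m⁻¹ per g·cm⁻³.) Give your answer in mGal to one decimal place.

-48.9

Drift-corrected reading = 981907.48 − (-0.322) = 981907.802 mGal
Free-air correction = 0.3086 × 1815.0 = 560.11 mGal
Free-air anomaly = 981907.802 − 982293.54 + (560.11) = 174.372 mGal
Bouguer slab correction = 0.04193 × 2.94 × 1815.0 = 223.74 mGal
Simple Bouguer anomaly = 174.372 − (223.74) = -49.368 mGal
Complete Bouguer anomaly = -49.368 + 0.47 = -48.898 mGal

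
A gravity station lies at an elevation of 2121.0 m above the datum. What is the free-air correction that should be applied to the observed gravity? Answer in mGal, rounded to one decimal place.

654.5

Free-air correction = 0.3086 × 2121.0 = 654.5 mGal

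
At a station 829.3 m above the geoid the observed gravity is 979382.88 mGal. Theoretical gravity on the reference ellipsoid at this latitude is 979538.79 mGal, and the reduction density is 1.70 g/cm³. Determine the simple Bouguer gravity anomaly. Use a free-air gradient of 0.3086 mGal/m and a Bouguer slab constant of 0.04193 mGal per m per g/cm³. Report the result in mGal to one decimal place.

Free-air correction = 0.3086 × 829.3 = 255.92 mGal
Free-air anomaly = 979382.88 − 979538.79 + (255.92) = 100.01 mGal
Bouguer slab correction = 0.04193 × 1.70 × 829.3 = 59.11 mGal
Simple Bouguer anomaly = 100.01 − (59.11) = 40.90 mGal

40.9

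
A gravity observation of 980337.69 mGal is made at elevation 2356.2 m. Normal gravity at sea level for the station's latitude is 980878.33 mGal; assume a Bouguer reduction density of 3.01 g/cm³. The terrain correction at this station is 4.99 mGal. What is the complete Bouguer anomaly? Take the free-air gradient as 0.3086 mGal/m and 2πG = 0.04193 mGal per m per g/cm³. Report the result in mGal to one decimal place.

Free-air correction = 0.3086 × 2356.2 = 727.12 mGal
Free-air anomaly = 980337.69 − 980878.33 + (727.12) = 186.48 mGal
Bouguer slab correction = 0.04193 × 3.01 × 2356.2 = 297.37 mGal
Simple Bouguer anomaly = 186.48 − (297.37) = -110.89 mGal
Complete Bouguer anomaly = -110.89 + 4.99 = -105.90 mGal

-105.9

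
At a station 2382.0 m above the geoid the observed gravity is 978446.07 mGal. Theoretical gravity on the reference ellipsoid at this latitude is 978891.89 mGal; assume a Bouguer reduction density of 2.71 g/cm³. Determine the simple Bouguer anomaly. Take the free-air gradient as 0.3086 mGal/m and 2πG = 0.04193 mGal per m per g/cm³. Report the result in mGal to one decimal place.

18.6

Free-air correction = 0.3086 × 2382.0 = 735.09 mGal
Free-air anomaly = 978446.07 − 978891.89 + (735.09) = 289.27 mGal
Bouguer slab correction = 0.04193 × 2.71 × 2382.0 = 270.67 mGal
Simple Bouguer anomaly = 289.27 − (270.67) = 18.60 mGal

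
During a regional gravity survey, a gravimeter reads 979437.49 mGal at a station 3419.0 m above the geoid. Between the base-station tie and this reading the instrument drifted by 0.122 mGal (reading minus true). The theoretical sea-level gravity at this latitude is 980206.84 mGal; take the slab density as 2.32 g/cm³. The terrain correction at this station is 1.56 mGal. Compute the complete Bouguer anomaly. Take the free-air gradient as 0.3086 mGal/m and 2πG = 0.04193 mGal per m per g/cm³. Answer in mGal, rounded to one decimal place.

-45.4

Drift-corrected reading = 979437.49 − (0.122) = 979437.368 mGal
Free-air correction = 0.3086 × 3419.0 = 1055.10 mGal
Free-air anomaly = 979437.368 − 980206.84 + (1055.10) = 285.628 mGal
Bouguer slab correction = 0.04193 × 2.32 × 3419.0 = 332.59 mGal
Simple Bouguer anomaly = 285.628 − (332.59) = -46.962 mGal
Complete Bouguer anomaly = -46.962 + 1.56 = -45.402 mGal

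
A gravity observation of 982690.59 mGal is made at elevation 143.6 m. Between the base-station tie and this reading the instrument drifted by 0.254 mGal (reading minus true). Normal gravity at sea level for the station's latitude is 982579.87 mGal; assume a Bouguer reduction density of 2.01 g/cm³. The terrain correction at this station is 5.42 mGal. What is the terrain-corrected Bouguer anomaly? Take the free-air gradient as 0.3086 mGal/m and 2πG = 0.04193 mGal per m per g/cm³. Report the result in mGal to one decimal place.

Drift-corrected reading = 982690.59 − (0.254) = 982690.336 mGal
Free-air correction = 0.3086 × 143.6 = 44.31 mGal
Free-air anomaly = 982690.336 − 982579.87 + (44.31) = 154.776 mGal
Bouguer slab correction = 0.04193 × 2.01 × 143.6 = 12.10 mGal
Simple Bouguer anomaly = 154.776 − (12.10) = 142.676 mGal
Complete Bouguer anomaly = 142.676 + 5.42 = 148.096 mGal

148.1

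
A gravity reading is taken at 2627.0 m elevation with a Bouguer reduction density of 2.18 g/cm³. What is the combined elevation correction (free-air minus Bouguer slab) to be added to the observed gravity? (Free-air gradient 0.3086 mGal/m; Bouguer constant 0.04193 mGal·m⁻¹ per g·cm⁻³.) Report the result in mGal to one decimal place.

570.6

Combined gradient = 0.3086 − 0.04193 × 2.18 = 0.2171926 mGal/m
Combined elevation correction = 0.2171926 × 2627.0 = 570.6 mGal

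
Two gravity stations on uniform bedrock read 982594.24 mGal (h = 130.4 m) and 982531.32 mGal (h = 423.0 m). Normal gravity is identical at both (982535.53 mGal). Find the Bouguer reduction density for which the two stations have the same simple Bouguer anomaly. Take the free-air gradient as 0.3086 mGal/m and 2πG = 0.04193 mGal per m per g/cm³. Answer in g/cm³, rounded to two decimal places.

Δg_obs = 982531.32 − 982594.24 = -62.92 mGal over Δh = 423.0 − 130.4 = 292.6 m
Equal Bouguer anomalies ⇒ Δg_obs + (0.3086 − 0.04193ρ)·Δh = 0
0.3086 − 0.04193ρ = −Δg_obs/Δh = 0.21504
ρ = (0.3086 − 0.21504) / 0.04193 = 2.23 g/cm³

2.23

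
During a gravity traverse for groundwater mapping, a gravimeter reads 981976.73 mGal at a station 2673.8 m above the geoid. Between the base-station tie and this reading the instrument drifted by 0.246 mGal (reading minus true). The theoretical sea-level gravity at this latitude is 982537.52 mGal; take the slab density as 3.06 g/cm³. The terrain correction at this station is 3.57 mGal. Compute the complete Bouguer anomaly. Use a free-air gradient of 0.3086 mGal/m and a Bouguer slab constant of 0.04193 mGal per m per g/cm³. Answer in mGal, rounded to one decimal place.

-75.4

Drift-corrected reading = 981976.73 − (0.246) = 981976.484 mGal
Free-air correction = 0.3086 × 2673.8 = 825.13 mGal
Free-air anomaly = 981976.484 − 982537.52 + (825.13) = 264.094 mGal
Bouguer slab correction = 0.04193 × 3.06 × 2673.8 = 343.06 mGal
Simple Bouguer anomaly = 264.094 − (343.06) = -78.966 mGal
Complete Bouguer anomaly = -78.966 + 3.57 = -75.396 mGal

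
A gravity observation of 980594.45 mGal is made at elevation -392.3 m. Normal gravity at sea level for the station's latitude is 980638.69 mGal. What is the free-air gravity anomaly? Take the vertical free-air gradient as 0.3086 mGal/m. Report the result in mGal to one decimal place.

-165.3

Free-air correction = 0.3086 × -392.3 = -121.06 mGal
Free-air anomaly = 980594.45 − 980638.69 + (-121.06) = -165.30 mGal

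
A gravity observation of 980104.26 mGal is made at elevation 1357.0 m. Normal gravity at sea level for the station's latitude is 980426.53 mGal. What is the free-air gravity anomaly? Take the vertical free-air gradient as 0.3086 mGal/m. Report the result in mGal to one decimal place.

96.5

Free-air correction = 0.3086 × 1357.0 = 418.77 mGal
Free-air anomaly = 980104.26 − 980426.53 + (418.77) = 96.50 mGal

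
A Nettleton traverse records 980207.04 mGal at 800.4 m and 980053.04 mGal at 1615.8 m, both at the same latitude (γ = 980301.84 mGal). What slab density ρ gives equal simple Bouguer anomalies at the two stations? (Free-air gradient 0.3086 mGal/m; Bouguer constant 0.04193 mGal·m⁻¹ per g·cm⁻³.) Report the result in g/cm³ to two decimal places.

2.86

Δg_obs = 980053.04 − 980207.04 = -154.00 mGal over Δh = 1615.8 − 800.4 = 815.4 m
Equal Bouguer anomalies ⇒ Δg_obs + (0.3086 − 0.04193ρ)·Δh = 0
0.3086 − 0.04193ρ = −Δg_obs/Δh = 0.18886
ρ = (0.3086 − 0.18886) / 0.04193 = 2.86 g/cm³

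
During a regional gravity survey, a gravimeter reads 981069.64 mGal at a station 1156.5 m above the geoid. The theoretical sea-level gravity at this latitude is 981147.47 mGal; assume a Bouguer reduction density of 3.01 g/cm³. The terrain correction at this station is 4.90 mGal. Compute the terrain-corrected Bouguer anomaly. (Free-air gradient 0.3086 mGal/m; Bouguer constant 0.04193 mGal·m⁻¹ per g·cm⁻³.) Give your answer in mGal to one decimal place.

138.0

Free-air correction = 0.3086 × 1156.5 = 356.90 mGal
Free-air anomaly = 981069.64 − 981147.47 + (356.90) = 279.07 mGal
Bouguer slab correction = 0.04193 × 3.01 × 1156.5 = 145.96 mGal
Simple Bouguer anomaly = 279.07 − (145.96) = 133.11 mGal
Complete Bouguer anomaly = 133.11 + 4.90 = 138.01 mGal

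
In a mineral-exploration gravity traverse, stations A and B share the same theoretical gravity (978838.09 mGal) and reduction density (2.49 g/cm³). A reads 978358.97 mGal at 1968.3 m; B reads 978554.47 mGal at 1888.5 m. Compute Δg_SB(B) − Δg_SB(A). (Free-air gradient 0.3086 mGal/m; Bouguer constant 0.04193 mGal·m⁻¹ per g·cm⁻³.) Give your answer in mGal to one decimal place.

179.2

Δg_SB(A) = 978358.97 − 978838.09 + 0.3086×1968.3 − 0.04193×2.49×1968.3 = -77.20 mGal
Δg_SB(B) = 978554.47 − 978838.09 + 0.3086×1888.5 − 0.04193×2.49×1888.5 = 102.00 mGal
Difference = 102.00 − (-77.20) = 179.20 mGal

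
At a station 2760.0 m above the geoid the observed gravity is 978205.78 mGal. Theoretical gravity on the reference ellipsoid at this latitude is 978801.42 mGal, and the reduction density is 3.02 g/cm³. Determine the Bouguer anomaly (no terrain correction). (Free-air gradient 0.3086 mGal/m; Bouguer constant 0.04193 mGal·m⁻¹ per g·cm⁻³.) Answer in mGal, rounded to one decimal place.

Free-air correction = 0.3086 × 2760.0 = 851.74 mGal
Free-air anomaly = 978205.78 − 978801.42 + (851.74) = 256.10 mGal
Bouguer slab correction = 0.04193 × 3.02 × 2760.0 = 349.49 mGal
Simple Bouguer anomaly = 256.10 − (349.49) = -93.39 mGal

-93.4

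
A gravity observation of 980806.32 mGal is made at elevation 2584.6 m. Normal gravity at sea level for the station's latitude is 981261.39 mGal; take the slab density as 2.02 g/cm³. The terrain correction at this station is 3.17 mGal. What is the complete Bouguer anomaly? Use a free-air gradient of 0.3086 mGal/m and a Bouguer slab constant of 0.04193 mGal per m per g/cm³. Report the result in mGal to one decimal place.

126.8

Free-air correction = 0.3086 × 2584.6 = 797.61 mGal
Free-air anomaly = 980806.32 − 981261.39 + (797.61) = 342.54 mGal
Bouguer slab correction = 0.04193 × 2.02 × 2584.6 = 218.91 mGal
Simple Bouguer anomaly = 342.54 − (218.91) = 123.63 mGal
Complete Bouguer anomaly = 123.63 + 3.17 = 126.80 mGal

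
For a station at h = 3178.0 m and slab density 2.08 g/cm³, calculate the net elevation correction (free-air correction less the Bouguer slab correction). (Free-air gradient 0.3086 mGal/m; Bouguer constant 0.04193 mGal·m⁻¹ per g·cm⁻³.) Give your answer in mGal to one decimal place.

Combined gradient = 0.3086 − 0.04193 × 2.08 = 0.2213856 mGal/m
Combined elevation correction = 0.2213856 × 3178.0 = 703.6 mGal

703.6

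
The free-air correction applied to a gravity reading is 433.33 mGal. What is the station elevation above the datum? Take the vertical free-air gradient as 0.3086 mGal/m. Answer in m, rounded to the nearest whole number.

1404

h = 433.33 / 0.3086 = 1404.18 m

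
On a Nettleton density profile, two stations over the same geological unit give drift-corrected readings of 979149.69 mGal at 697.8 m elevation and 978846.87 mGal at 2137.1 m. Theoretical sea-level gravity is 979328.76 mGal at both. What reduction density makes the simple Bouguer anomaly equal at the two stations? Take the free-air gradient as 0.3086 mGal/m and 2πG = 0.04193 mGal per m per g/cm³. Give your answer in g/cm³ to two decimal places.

2.34

Δg_obs = 978846.87 − 979149.69 = -302.82 mGal over Δh = 2137.1 − 697.8 = 1439.3 m
Equal Bouguer anomalies ⇒ Δg_obs + (0.3086 − 0.04193ρ)·Δh = 0
0.3086 − 0.04193ρ = −Δg_obs/Δh = 0.21039
ρ = (0.3086 − 0.21039) / 0.04193 = 2.34 g/cm³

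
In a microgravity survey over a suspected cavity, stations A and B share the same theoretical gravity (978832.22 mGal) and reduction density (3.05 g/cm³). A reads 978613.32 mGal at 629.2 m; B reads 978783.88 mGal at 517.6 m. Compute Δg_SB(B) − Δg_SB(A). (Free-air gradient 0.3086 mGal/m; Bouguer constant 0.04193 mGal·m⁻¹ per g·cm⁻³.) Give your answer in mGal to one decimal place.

Δg_SB(A) = 978613.32 − 978832.22 + 0.3086×629.2 − 0.04193×3.05×629.2 = -105.20 mGal
Δg_SB(B) = 978783.88 − 978832.22 + 0.3086×517.6 − 0.04193×3.05×517.6 = 45.20 mGal
Difference = 45.20 − (-105.20) = 150.40 mGal

150.4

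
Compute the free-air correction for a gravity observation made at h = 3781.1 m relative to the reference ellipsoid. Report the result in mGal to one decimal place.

Free-air correction = 0.3086 × 3781.1 = 1166.8 mGal

1166.8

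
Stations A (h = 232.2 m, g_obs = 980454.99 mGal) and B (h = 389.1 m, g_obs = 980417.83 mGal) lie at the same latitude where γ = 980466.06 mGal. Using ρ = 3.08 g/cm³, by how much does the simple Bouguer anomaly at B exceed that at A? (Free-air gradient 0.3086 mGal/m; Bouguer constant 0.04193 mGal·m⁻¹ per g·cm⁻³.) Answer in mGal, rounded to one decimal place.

-9.0

Δg_SB(A) = 980454.99 − 980466.06 + 0.3086×232.2 − 0.04193×3.08×232.2 = 30.60 mGal
Δg_SB(B) = 980417.83 − 980466.06 + 0.3086×389.1 − 0.04193×3.08×389.1 = 21.60 mGal
Difference = 21.60 − (30.60) = -9.00 mGal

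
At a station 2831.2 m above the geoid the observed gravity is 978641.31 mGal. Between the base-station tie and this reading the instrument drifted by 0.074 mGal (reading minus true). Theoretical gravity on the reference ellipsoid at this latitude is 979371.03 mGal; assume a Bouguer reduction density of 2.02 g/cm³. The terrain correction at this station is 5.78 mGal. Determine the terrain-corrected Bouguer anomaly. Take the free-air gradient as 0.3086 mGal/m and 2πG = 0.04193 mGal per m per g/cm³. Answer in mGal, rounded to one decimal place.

Drift-corrected reading = 978641.31 − (0.074) = 978641.236 mGal
Free-air correction = 0.3086 × 2831.2 = 873.71 mGal
Free-air anomaly = 978641.236 − 979371.03 + (873.71) = 143.916 mGal
Bouguer slab correction = 0.04193 × 2.02 × 2831.2 = 239.80 mGal
Simple Bouguer anomaly = 143.916 − (239.80) = -95.884 mGal
Complete Bouguer anomaly = -95.884 + 5.78 = -90.104 mGal

-90.1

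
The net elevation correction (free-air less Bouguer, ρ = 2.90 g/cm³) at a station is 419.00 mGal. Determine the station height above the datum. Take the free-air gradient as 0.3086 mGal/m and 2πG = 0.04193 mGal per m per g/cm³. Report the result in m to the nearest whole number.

2241

Combined gradient = 0.3086 − 0.04193 × 2.90 = 0.1870030 mGal/m
h = 419.00 / 0.1870030 = 2240.61 m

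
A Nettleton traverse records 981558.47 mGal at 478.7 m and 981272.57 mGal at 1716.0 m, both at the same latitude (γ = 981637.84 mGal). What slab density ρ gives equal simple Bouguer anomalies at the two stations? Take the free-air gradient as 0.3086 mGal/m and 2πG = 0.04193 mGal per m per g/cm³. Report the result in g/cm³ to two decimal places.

Δg_obs = 981272.57 − 981558.47 = -285.90 mGal over Δh = 1716.0 − 478.7 = 1237.3 m
Equal Bouguer anomalies ⇒ Δg_obs + (0.3086 − 0.04193ρ)·Δh = 0
0.3086 − 0.04193ρ = −Δg_obs/Δh = 0.23107
ρ = (0.3086 − 0.23107) / 0.04193 = 1.85 g/cm³

1.85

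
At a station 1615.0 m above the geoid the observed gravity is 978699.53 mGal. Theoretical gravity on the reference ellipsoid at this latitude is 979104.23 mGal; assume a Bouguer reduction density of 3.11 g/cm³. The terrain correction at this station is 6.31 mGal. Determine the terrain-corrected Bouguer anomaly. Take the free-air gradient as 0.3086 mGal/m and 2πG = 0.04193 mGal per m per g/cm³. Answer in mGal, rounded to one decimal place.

-110.6

Free-air correction = 0.3086 × 1615.0 = 498.39 mGal
Free-air anomaly = 978699.53 − 979104.23 + (498.39) = 93.69 mGal
Bouguer slab correction = 0.04193 × 3.11 × 1615.0 = 210.60 mGal
Simple Bouguer anomaly = 93.69 − (210.60) = -116.91 mGal
Complete Bouguer anomaly = -116.91 + 6.31 = -110.60 mGal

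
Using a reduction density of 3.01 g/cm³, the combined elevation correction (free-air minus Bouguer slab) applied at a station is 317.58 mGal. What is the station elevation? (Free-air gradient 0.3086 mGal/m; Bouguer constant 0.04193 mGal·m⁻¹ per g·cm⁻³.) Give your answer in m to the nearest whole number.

1741

Combined gradient = 0.3086 − 0.04193 × 3.01 = 0.1823907 mGal/m
h = 317.58 / 0.1823907 = 1741.21 m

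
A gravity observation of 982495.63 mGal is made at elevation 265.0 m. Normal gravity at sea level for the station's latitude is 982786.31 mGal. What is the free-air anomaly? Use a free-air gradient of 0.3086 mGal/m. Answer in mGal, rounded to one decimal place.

-208.9

Free-air correction = 0.3086 × 265.0 = 81.78 mGal
Free-air anomaly = 982495.63 − 982786.31 + (81.78) = -208.90 mGal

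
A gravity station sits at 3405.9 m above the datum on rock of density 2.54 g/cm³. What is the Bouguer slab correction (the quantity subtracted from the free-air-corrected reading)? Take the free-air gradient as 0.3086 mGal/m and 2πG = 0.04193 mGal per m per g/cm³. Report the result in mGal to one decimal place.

362.7

Bouguer slab correction = 0.04193 × 2.54 × 3405.9 = 362.7 mGal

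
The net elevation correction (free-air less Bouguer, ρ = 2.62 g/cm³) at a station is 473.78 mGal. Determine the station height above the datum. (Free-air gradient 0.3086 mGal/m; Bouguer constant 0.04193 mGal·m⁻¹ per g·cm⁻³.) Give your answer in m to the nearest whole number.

Combined gradient = 0.3086 − 0.04193 × 2.62 = 0.1987434 mGal/m
h = 473.78 / 0.1987434 = 2383.88 m

2384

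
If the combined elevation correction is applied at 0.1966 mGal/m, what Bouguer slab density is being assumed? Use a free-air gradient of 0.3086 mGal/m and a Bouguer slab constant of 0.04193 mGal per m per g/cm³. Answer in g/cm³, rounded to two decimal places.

2.67

0.1966 = 0.3086 − 0.04193 × ρ
ρ = (0.3086 − 0.1966) / 0.04193 = 2.67 g/cm³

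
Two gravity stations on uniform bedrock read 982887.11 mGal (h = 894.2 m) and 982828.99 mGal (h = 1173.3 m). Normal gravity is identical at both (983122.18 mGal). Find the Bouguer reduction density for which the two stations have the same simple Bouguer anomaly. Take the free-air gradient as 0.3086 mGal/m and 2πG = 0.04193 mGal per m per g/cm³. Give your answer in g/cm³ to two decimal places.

2.39

Δg_obs = 982828.99 − 982887.11 = -58.12 mGal over Δh = 1173.3 − 894.2 = 279.1 m
Equal Bouguer anomalies ⇒ Δg_obs + (0.3086 − 0.04193ρ)·Δh = 0
0.3086 − 0.04193ρ = −Δg_obs/Δh = 0.20824
ρ = (0.3086 − 0.20824) / 0.04193 = 2.39 g/cm³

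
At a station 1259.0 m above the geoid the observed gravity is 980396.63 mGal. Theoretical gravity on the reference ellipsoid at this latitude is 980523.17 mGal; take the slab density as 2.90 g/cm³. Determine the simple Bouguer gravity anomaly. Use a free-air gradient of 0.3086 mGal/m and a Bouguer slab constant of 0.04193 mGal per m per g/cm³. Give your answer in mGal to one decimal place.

Free-air correction = 0.3086 × 1259.0 = 388.53 mGal
Free-air anomaly = 980396.63 − 980523.17 + (388.53) = 261.99 mGal
Bouguer slab correction = 0.04193 × 2.90 × 1259.0 = 153.09 mGal
Simple Bouguer anomaly = 261.99 − (153.09) = 108.90 mGal

108.9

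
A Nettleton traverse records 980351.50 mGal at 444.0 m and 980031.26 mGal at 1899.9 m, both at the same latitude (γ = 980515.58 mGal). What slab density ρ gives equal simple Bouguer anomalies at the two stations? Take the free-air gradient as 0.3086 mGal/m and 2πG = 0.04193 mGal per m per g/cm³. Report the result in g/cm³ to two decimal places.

Δg_obs = 980031.26 − 980351.50 = -320.24 mGal over Δh = 1899.9 − 444.0 = 1455.9 m
Equal Bouguer anomalies ⇒ Δg_obs + (0.3086 − 0.04193ρ)·Δh = 0
0.3086 − 0.04193ρ = −Δg_obs/Δh = 0.21996
ρ = (0.3086 − 0.21996) / 0.04193 = 2.11 g/cm³

2.11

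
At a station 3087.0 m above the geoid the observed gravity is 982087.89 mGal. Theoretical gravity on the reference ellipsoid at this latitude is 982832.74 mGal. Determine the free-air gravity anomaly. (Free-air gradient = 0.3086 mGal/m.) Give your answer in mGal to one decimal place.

Free-air correction = 0.3086 × 3087.0 = 952.65 mGal
Free-air anomaly = 982087.89 − 982832.74 + (952.65) = 207.80 mGal

207.8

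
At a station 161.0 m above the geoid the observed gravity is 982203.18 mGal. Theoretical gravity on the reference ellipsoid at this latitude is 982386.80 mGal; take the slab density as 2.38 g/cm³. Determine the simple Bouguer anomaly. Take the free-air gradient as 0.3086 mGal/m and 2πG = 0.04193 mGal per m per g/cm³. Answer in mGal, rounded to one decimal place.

Free-air correction = 0.3086 × 161.0 = 49.68 mGal
Free-air anomaly = 982203.18 − 982386.80 + (49.68) = -133.94 mGal
Bouguer slab correction = 0.04193 × 2.38 × 161.0 = 16.07 mGal
Simple Bouguer anomaly = -133.94 − (16.07) = -150.01 mGal

-150.0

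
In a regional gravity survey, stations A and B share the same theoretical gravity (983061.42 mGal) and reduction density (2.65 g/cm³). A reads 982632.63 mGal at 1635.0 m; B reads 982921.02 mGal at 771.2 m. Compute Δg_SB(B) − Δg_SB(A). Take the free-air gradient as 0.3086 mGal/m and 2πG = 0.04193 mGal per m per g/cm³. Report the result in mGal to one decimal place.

117.8

Δg_SB(A) = 982632.63 − 983061.42 + 0.3086×1635.0 − 0.04193×2.65×1635.0 = -105.90 mGal
Δg_SB(B) = 982921.02 − 983061.42 + 0.3086×771.2 − 0.04193×2.65×771.2 = 11.90 mGal
Difference = 11.90 − (-105.90) = 117.80 mGal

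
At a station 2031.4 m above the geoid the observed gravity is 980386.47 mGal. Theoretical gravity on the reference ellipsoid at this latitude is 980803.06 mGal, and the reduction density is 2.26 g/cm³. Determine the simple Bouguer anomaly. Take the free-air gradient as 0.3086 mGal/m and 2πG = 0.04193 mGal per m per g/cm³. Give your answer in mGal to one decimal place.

17.8

Free-air correction = 0.3086 × 2031.4 = 626.89 mGal
Free-air anomaly = 980386.47 − 980803.06 + (626.89) = 210.30 mGal
Bouguer slab correction = 0.04193 × 2.26 × 2031.4 = 192.50 mGal
Simple Bouguer anomaly = 210.30 − (192.50) = 17.80 mGal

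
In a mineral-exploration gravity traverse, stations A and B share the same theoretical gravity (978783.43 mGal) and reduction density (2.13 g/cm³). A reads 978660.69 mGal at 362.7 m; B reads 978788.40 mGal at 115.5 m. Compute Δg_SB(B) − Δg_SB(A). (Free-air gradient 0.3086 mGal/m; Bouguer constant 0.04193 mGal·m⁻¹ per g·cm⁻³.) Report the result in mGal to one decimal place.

73.5

Δg_SB(A) = 978660.69 − 978783.43 + 0.3086×362.7 − 0.04193×2.13×362.7 = -43.20 mGal
Δg_SB(B) = 978788.40 − 978783.43 + 0.3086×115.5 − 0.04193×2.13×115.5 = 30.30 mGal
Difference = 30.30 − (-43.20) = 73.50 mGal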